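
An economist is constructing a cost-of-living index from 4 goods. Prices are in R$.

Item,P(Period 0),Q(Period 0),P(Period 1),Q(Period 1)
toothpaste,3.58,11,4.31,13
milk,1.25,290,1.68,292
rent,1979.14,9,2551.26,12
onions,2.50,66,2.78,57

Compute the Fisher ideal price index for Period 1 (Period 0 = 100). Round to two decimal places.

Laspeyres component (base-period weights):
ΣP(Period 1)Q(Period 0) = 4.31×11 + 1.68×290 + 2551.26×9 + 2.78×66 = 47.41 + 487.2 + 22961.34 + 183.48 = 23679.43
ΣP(Period 0)Q(Period 0) = 3.58×11 + 1.25×290 + 1979.14×9 + 2.50×66 = 39.38 + 362.5 + 17812.26 + 165 = 18379.14
L = 23679.43 / 18379.14 × 100 = 128.8386
Paasche component (current-period weights):
ΣP(Period 1)Q(Period 1) = 4.31×13 + 1.68×292 + 2551.26×12 + 2.78×57 = 56.03 + 490.56 + 30615.12 + 158.46 = 31320.17
ΣP(Period 0)Q(Period 1) = 3.58×13 + 1.25×292 + 1979.14×12 + 2.50×57 = 46.54 + 365 + 23749.68 + 142.5 = 24303.72
P = 31320.17 / 24303.72 × 100 = 128.8699
Fisher = √(L × P) = √(128.8386 × 128.8699) = 128.8542

128.85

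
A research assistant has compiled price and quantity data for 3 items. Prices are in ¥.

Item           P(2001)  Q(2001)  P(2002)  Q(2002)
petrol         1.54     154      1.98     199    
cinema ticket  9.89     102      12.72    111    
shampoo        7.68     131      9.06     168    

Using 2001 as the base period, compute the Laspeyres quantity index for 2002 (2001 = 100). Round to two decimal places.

Laspeyres quantity index uses base-period prices as weights.
ΣP(2001)·Q(2002) = 1.54×199 + 9.89×111 + 7.68×168 = 306.46 + 1097.79 + 1290.24 = 2694.49
ΣP(2001)·Q(2001) = 1.54×154 + 9.89×102 + 7.68×131 = 237.16 + 1008.78 + 1006.08 = 2252.02
Index = 2694.49 / 2252.02 × 100 = 119.6477

119.65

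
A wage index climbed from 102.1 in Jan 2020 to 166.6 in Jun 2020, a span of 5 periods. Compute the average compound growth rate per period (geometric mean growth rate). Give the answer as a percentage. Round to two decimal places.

10.29%

Growth factor = (166.6/102.1)^(1/5) = (1.631734)^(1/5) = 1.102884
Growth rate = 1.102884 − 1 = 0.102884 = 10.2884%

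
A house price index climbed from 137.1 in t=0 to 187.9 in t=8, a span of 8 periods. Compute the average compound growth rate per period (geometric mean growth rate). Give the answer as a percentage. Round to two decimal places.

Growth factor = (187.9/137.1)^(1/8) = (1.370532)^(1/8) = 1.040186
Growth rate = 1.040186 − 1 = 0.040186 = 4.0186%

4.02%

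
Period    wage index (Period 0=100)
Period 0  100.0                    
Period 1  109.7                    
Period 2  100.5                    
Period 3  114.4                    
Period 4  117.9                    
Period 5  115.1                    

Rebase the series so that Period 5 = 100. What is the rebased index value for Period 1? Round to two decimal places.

Rebased(Period 1) = 109.7 / 115.1 × 100 = 95.3084

95.31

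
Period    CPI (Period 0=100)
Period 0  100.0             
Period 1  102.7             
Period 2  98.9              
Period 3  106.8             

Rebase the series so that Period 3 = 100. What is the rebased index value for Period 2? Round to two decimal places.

Rebased(Period 2) = 98.9 / 106.8 × 100 = 92.6030

92.60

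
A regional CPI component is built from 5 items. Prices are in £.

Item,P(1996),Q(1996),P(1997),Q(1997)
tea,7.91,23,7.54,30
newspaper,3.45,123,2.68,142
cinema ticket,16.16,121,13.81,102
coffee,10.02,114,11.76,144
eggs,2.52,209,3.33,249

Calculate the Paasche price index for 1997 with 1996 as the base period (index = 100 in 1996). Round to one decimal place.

Paasche price index uses current-period quantities as weights.
ΣP(1997)·Q(1997) = 7.54×30 + 2.68×142 + 13.81×102 + 11.76×144 + 3.33×249 = 226.2 + 380.56 + 1408.62 + 1693.44 + 829.17 = 4537.99
ΣP(1996)·Q(1997) = 7.91×30 + 3.45×142 + 16.16×102 + 10.02×144 + 2.52×249 = 237.3 + 489.9 + 1648.32 + 1442.88 + 627.48 = 4445.88
Index = 4537.99 / 4445.88 × 100 = 102.0718

102.1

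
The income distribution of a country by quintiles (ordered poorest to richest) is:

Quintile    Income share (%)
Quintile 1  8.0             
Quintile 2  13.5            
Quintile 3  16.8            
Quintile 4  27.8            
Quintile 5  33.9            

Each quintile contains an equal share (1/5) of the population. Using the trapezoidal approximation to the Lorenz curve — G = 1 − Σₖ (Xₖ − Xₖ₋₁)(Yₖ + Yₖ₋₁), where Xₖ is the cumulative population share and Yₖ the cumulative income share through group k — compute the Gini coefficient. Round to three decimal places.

0.264

Cumulative income shares Yₖ: 0.0800, 0.2150, 0.3830, 0.6610, 1.0000
Σ (Xₖ−Xₖ₋₁)(Yₖ+Yₖ₋₁) = (1/5)(0.0800+0.0000) + (1/5)(0.2150+0.0800) + (1/5)(0.3830+0.2150) + (1/5)(0.6610+0.3830) + (1/5)(1.0000+0.6610)
  = 0.0160 + 0.0590 + 0.1196 + 0.2088 + 0.3322 = 0.7356
G = 1 − 0.7356 = 0.2644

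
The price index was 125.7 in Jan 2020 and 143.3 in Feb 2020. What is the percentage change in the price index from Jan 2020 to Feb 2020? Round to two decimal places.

14.00%

Change = (143.3 − 125.7) / 125.7 × 100
       = 17.6 / 125.7 × 100 = 14.0016%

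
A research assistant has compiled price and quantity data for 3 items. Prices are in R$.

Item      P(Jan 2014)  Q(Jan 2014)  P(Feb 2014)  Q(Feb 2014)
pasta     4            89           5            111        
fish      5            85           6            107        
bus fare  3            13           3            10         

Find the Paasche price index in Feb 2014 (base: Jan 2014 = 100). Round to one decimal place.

121.6

Paasche price index uses current-period quantities as weights.
ΣP(Feb 2014)·Q(Feb 2014) = 5×111 + 6×107 + 3×10 = 555 + 642 + 30 = 1227
ΣP(Jan 2014)·Q(Feb 2014) = 4×111 + 5×107 + 3×10 = 444 + 535 + 30 = 1009
Index = 1227 / 1009 × 100 = 121.6056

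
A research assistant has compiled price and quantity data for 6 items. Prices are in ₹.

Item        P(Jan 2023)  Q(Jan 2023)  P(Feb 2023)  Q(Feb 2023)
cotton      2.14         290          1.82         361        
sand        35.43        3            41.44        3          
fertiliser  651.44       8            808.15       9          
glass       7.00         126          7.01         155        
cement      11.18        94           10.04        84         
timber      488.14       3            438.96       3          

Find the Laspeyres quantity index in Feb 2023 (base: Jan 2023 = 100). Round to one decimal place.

Laspeyres quantity index uses base-period prices as weights.
ΣP(Jan 2023)·Q(Feb 2023) = 2.14×361 + 35.43×3 + 651.44×9 + 7.00×155 + 11.18×84 + 488.14×3 = 772.54 + 106.29 + 5862.96 + 1085 + 939.12 + 1464.42 = 10230.33
ΣP(Jan 2023)·Q(Jan 2023) = 2.14×290 + 35.43×3 + 651.44×8 + 7.00×126 + 11.18×94 + 488.14×3 = 620.6 + 106.29 + 5211.52 + 882 + 1050.92 + 1464.42 = 9335.75
Index = 10230.33 / 9335.75 × 100 = 109.5823

109.6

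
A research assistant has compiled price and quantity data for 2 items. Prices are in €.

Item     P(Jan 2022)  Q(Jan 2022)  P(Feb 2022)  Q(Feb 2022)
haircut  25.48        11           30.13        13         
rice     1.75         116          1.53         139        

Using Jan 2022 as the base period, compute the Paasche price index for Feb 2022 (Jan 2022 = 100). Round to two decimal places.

105.20

Paasche price index uses current-period quantities as weights.
ΣP(Feb 2022)·Q(Feb 2022) = 30.13×13 + 1.53×139 = 391.69 + 212.67 = 604.36
ΣP(Jan 2022)·Q(Feb 2022) = 25.48×13 + 1.75×139 = 331.24 + 243.25 = 574.49
Index = 604.36 / 574.49 × 100 = 105.1994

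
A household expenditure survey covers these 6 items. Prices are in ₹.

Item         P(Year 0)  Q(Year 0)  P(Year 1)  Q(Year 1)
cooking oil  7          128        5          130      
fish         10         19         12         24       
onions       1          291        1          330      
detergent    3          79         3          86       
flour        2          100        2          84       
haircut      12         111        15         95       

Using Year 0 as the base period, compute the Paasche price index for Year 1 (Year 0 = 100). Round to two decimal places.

Paasche price index uses current-period quantities as weights.
ΣP(Year 1)·Q(Year 1) = 5×130 + 12×24 + 1×330 + 3×86 + 2×84 + 15×95 = 650 + 288 + 330 + 258 + 168 + 1425 = 3119
ΣP(Year 0)·Q(Year 1) = 7×130 + 10×24 + 1×330 + 3×86 + 2×84 + 12×95 = 910 + 240 + 330 + 258 + 168 + 1140 = 3046
Index = 3119 / 3046 × 100 = 102.3966

102.40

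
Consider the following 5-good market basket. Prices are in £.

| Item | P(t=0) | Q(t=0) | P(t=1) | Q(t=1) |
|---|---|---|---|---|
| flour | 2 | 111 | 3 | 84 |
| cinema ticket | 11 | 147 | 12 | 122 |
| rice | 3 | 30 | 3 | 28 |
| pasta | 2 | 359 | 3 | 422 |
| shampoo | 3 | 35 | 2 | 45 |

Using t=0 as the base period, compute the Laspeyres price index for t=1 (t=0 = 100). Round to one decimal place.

121.1

Laspeyres price index uses base-period quantities as weights.
ΣP(t=1)·Q(t=0) = 3×111 + 12×147 + 3×30 + 3×359 + 2×35 = 333 + 1764 + 90 + 1077 + 70 = 3334
ΣP(t=0)·Q(t=0) = 2×111 + 11×147 + 3×30 + 2×359 + 3×35 = 222 + 1617 + 90 + 718 + 105 = 2752
Index = 3334 / 2752 × 100 = 121.1483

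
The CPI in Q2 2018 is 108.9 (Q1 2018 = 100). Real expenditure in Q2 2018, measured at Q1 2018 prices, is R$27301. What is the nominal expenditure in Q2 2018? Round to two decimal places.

Nominal = Real × (Index/100) = 27301 × (108.9/100)
        = 27301 × 1.089 = 29730.7890

29730.79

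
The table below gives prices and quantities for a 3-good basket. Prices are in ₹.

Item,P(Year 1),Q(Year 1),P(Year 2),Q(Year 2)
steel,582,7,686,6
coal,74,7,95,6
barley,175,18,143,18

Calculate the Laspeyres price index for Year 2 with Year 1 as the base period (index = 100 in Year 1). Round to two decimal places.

Laspeyres price index uses base-period quantities as weights.
ΣP(Year 2)·Q(Year 1) = 686×7 + 95×7 + 143×18 = 4802 + 665 + 2574 = 8041
ΣP(Year 1)·Q(Year 1) = 582×7 + 74×7 + 175×18 = 4074 + 518 + 3150 = 7742
Index = 8041 / 7742 × 100 = 103.8621

103.86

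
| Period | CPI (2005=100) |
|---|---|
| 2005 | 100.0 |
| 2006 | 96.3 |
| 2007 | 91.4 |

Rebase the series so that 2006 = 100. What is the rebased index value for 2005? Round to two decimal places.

103.84

Rebased(2005) = 100.0 / 96.3 × 100 = 103.8422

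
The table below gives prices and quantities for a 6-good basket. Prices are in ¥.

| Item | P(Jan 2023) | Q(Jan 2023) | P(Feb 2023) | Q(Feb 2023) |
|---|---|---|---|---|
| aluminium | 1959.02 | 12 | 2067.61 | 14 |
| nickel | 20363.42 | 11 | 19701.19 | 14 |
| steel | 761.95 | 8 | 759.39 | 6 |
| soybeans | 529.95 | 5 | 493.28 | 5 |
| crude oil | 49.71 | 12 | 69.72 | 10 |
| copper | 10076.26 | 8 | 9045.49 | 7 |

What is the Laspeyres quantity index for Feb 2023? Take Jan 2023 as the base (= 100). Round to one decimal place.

115.8

Laspeyres quantity index uses base-period prices as weights.
ΣP(Jan 2023)·Q(Feb 2023) = 1959.02×14 + 20363.42×14 + 761.95×6 + 529.95×5 + 49.71×10 + 10076.26×7 = 27426.28 + 285087.88 + 4571.7 + 2649.75 + 497.1 + 70533.82 = 390766.53
ΣP(Jan 2023)·Q(Jan 2023) = 1959.02×12 + 20363.42×11 + 761.95×8 + 529.95×5 + 49.71×12 + 10076.26×8 = 23508.24 + 223997.62 + 6095.6 + 2649.75 + 596.52 + 80610.08 = 337457.81
Index = 390766.53 / 337457.81 × 100 = 115.7972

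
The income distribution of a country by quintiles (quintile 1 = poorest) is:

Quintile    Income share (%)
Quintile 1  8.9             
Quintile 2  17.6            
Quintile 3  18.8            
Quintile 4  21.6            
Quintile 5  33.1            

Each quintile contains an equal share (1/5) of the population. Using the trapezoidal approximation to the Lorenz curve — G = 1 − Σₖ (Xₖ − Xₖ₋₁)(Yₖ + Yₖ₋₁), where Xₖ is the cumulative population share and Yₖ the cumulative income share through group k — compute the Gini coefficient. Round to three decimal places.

Cumulative income shares Yₖ: 0.0890, 0.2650, 0.4530, 0.6690, 1.0000
Σ (Xₖ−Xₖ₋₁)(Yₖ+Yₖ₋₁) = (1/5)(0.0890+0.0000) + (1/5)(0.2650+0.0890) + (1/5)(0.4530+0.2650) + (1/5)(0.6690+0.4530) + (1/5)(1.0000+0.6690)
  = 0.0178 + 0.0708 + 0.1436 + 0.2244 + 0.3338 = 0.7904
G = 1 − 0.7904 = 0.2096

0.210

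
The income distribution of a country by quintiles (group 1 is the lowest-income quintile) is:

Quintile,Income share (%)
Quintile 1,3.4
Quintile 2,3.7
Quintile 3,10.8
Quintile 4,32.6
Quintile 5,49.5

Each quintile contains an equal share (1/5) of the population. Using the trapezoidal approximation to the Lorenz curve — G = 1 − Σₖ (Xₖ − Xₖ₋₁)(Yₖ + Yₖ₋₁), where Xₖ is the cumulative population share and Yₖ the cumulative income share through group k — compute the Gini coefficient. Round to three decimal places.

0.484

Cumulative income shares Yₖ: 0.0340, 0.0710, 0.1790, 0.5050, 1.0000
Σ (Xₖ−Xₖ₋₁)(Yₖ+Yₖ₋₁) = (1/5)(0.0340+0.0000) + (1/5)(0.0710+0.0340) + (1/5)(0.1790+0.0710) + (1/5)(0.5050+0.1790) + (1/5)(1.0000+0.5050)
  = 0.0068 + 0.0210 + 0.0500 + 0.1368 + 0.3010 = 0.5156
G = 1 − 0.5156 = 0.4844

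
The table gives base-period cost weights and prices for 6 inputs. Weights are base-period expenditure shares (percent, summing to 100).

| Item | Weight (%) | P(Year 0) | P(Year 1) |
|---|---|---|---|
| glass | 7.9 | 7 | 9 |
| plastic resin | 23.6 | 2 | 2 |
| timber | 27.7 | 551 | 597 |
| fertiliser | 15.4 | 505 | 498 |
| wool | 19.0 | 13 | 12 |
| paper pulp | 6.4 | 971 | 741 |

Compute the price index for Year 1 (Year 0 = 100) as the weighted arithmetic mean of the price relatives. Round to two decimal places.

101.38

glass: 7.9 × (9/7) = 7.9 × 1.285714 = 10.1571
plastic resin: 23.6 × (2/2) = 23.6 × 1.000000 = 23.6000
timber: 27.7 × (597/551) = 27.7 × 1.083485 = 30.0125
fertiliser: 15.4 × (498/505) = 15.4 × 0.986139 = 15.1865
wool: 19.0 × (12/13) = 19.0 × 0.923077 = 17.5385
paper pulp: 6.4 × (741/971) = 6.4 × 0.763131 = 4.8840
Index = Σ wᵢ·(p₁ᵢ/p₀ᵢ) = 10.1571 + 23.6000 + 30.0125 + 15.1865 + 17.5385 + 4.8840 = 101.3787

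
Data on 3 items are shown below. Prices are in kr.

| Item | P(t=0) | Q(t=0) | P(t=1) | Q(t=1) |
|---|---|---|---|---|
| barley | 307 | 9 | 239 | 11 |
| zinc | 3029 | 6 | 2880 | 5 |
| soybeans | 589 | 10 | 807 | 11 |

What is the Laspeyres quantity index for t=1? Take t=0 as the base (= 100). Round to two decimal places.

93.19

Laspeyres quantity index uses base-period prices as weights.
ΣP(t=0)·Q(t=1) = 307×11 + 3029×5 + 589×11 = 3377 + 15145 + 6479 = 25001
ΣP(t=0)·Q(t=0) = 307×9 + 3029×6 + 589×10 = 2763 + 18174 + 5890 = 26827
Index = 25001 / 26827 × 100 = 93.1934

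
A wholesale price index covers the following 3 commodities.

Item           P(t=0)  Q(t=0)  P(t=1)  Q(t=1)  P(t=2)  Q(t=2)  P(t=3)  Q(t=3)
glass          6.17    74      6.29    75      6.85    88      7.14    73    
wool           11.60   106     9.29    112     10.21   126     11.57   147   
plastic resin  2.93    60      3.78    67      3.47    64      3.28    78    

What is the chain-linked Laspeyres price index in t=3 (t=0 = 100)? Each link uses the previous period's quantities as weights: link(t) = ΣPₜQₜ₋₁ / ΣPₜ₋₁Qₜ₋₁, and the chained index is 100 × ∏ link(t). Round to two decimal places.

104.84

Link t=0→t=1:
ΣP(t=1)Q(t=0) = 6.29×74 + 9.29×106 + 3.78×60 = 465.46 + 984.74 + 226.8 = 1677
ΣP(t=0)Q(t=0) = 6.17×74 + 11.60×106 + 2.93×60 = 456.58 + 1229.6 + 175.8 = 1861.98
link = 1677/1861.98 = 0.900654
Link t=1→t=2:
ΣP(t=2)Q(t=1) = 6.85×75 + 10.21×112 + 3.47×67 = 513.75 + 1143.52 + 232.49 = 1889.76
ΣP(t=1)Q(t=1) = 6.29×75 + 9.29×112 + 3.78×67 = 471.75 + 1040.48 + 253.26 = 1765.49
link = 1889.76/1765.49 = 1.070388
Link t=2→t=3:
ΣP(t=3)Q(t=2) = 7.14×88 + 11.57×126 + 3.28×64 = 628.32 + 1457.82 + 209.92 = 2296.06
ΣP(t=2)Q(t=2) = 6.85×88 + 10.21×126 + 3.47×64 = 602.8 + 1286.46 + 222.08 = 2111.34
link = 2296.06/2111.34 = 1.087489
Chained index = 100 × 0.900654 × 1.070388 × 1.087489 = 104.8394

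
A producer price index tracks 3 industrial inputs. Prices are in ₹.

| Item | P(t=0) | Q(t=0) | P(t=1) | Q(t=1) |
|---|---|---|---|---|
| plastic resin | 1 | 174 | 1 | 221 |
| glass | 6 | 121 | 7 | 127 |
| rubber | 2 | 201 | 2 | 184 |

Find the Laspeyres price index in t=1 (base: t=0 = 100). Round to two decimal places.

Laspeyres price index uses base-period quantities as weights.
ΣP(t=1)·Q(t=0) = 1×174 + 7×121 + 2×201 = 174 + 847 + 402 = 1423
ΣP(t=0)·Q(t=0) = 1×174 + 6×121 + 2×201 = 174 + 726 + 402 = 1302
Index = 1423 / 1302 × 100 = 109.2934

109.29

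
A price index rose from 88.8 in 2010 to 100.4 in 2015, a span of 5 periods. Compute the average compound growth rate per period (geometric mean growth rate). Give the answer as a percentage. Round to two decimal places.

Growth factor = (100.4/88.8)^(1/5) = (1.130631)^(1/5) = 1.024859
Growth rate = 1.024859 − 1 = 0.024859 = 2.4859%

2.49%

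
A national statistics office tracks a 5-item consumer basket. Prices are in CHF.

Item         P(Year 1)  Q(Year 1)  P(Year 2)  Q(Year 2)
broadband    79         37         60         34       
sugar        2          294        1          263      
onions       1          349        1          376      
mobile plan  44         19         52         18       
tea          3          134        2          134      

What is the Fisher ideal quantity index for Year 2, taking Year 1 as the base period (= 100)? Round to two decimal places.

94.04

Laspeyres component (base-period weights):
ΣP(Year 1)Q(Year 2) = 79×34 + 2×263 + 1×376 + 44×18 + 3×134 = 2686 + 526 + 376 + 792 + 402 = 4782
ΣP(Year 1)Q(Year 1) = 79×37 + 2×294 + 1×349 + 44×19 + 3×134 = 2923 + 588 + 349 + 836 + 402 = 5098
L = 4782 / 5098 × 100 = 93.8015
Paasche component (current-period weights):
ΣP(Year 2)Q(Year 2) = 60×34 + 1×263 + 1×376 + 52×18 + 2×134 = 2040 + 263 + 376 + 936 + 268 = 3883
ΣP(Year 2)Q(Year 1) = 60×37 + 1×294 + 1×349 + 52×19 + 2×134 = 2220 + 294 + 349 + 988 + 268 = 4119
P = 3883 / 4119 × 100 = 94.2705
Fisher = √(L × P) = √(93.8015 × 94.2705) = 94.0357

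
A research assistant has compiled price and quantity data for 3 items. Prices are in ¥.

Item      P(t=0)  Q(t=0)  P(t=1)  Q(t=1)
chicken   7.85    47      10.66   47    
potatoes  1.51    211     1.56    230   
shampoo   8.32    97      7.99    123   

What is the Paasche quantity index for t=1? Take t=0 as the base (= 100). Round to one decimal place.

Paasche quantity index uses current-period prices as weights.
ΣP(t=1)·Q(t=1) = 10.66×47 + 1.56×230 + 7.99×123 = 501.02 + 358.8 + 982.77 = 1842.59
ΣP(t=1)·Q(t=0) = 10.66×47 + 1.56×211 + 7.99×97 = 501.02 + 329.16 + 775.03 = 1605.21
Index = 1842.59 / 1605.21 × 100 = 114.7881

114.8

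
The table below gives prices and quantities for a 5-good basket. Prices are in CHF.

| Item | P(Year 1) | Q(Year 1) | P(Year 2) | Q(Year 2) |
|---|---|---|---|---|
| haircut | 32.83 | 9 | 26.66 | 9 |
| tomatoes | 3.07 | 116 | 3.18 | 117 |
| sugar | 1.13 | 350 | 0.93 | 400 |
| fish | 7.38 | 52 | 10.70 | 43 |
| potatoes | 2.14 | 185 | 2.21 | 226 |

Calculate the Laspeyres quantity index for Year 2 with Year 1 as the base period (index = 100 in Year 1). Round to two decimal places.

104.43

Laspeyres quantity index uses base-period prices as weights.
ΣP(Year 1)·Q(Year 2) = 32.83×9 + 3.07×117 + 1.13×400 + 7.38×43 + 2.14×226 = 295.47 + 359.19 + 452 + 317.34 + 483.64 = 1907.64
ΣP(Year 1)·Q(Year 1) = 32.83×9 + 3.07×116 + 1.13×350 + 7.38×52 + 2.14×185 = 295.47 + 356.12 + 395.5 + 383.76 + 395.9 = 1826.75
Index = 1907.64 / 1826.75 × 100 = 104.4281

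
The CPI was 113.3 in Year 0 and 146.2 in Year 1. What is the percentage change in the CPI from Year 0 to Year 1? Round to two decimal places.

29.04%

Change = (146.2 − 113.3) / 113.3 × 100
       = 32.9 / 113.3 × 100 = 29.0380%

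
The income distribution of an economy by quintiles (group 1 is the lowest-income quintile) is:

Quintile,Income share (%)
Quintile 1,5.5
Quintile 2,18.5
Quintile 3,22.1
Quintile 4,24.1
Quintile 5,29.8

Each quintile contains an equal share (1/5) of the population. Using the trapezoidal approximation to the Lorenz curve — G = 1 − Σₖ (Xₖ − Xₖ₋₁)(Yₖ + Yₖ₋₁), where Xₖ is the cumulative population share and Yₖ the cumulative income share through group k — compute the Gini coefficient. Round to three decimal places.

0.217

Cumulative income shares Yₖ: 0.0550, 0.2400, 0.4610, 0.7020, 1.0000
Σ (Xₖ−Xₖ₋₁)(Yₖ+Yₖ₋₁) = (1/5)(0.0550+0.0000) + (1/5)(0.2400+0.0550) + (1/5)(0.4610+0.2400) + (1/5)(0.7020+0.4610) + (1/5)(1.0000+0.7020)
  = 0.0110 + 0.0590 + 0.1402 + 0.2326 + 0.3404 = 0.7832
G = 1 − 0.7832 = 0.2168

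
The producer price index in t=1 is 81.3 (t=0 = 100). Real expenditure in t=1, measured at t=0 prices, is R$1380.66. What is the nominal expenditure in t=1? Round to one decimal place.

Nominal = Real × (Index/100) = 1380.66 × (81.3/100)
        = 1380.66 × 0.813 = 1122.4766

1122.5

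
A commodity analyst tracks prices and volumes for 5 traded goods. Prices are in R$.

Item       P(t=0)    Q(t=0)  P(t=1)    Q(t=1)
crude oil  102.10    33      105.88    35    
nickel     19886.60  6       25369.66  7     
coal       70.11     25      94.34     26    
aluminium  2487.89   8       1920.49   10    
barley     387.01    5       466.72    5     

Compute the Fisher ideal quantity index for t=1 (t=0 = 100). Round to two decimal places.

116.99

Laspeyres component (base-period weights):
ΣP(t=0)Q(t=1) = 102.10×35 + 19886.60×7 + 70.11×26 + 2487.89×10 + 387.01×5 = 3573.5 + 139206.2 + 1822.86 + 24878.9 + 1935.05 = 171416.51
ΣP(t=0)Q(t=0) = 102.10×33 + 19886.60×6 + 70.11×25 + 2487.89×8 + 387.01×5 = 3369.3 + 119319.6 + 1752.75 + 19903.12 + 1935.05 = 146279.82
L = 171416.51 / 146279.82 × 100 = 117.1840
Paasche component (current-period weights):
ΣP(t=1)Q(t=1) = 105.88×35 + 25369.66×7 + 94.34×26 + 1920.49×10 + 466.72×5 = 3705.8 + 177587.62 + 2452.84 + 19204.9 + 2333.6 = 205284.76
ΣP(t=1)Q(t=0) = 105.88×33 + 25369.66×6 + 94.34×25 + 1920.49×8 + 466.72×5 = 3494.04 + 152217.96 + 2358.5 + 15363.92 + 2333.6 = 175768.02
P = 205284.76 / 175768.02 × 100 = 116.7930
Fisher = √(L × P) = √(117.1840 × 116.7930) = 116.9883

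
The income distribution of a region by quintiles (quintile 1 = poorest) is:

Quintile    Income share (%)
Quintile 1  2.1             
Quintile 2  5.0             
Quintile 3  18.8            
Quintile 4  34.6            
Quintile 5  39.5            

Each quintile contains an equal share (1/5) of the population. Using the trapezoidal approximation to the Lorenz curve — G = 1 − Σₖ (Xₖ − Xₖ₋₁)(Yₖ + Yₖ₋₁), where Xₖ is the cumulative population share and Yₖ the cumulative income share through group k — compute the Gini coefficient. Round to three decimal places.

0.418

Cumulative income shares Yₖ: 0.0210, 0.0710, 0.2590, 0.6050, 1.0000
Σ (Xₖ−Xₖ₋₁)(Yₖ+Yₖ₋₁) = (1/5)(0.0210+0.0000) + (1/5)(0.0710+0.0210) + (1/5)(0.2590+0.0710) + (1/5)(0.6050+0.2590) + (1/5)(1.0000+0.6050)
  = 0.0042 + 0.0184 + 0.0660 + 0.1728 + 0.3210 = 0.5824
G = 1 − 0.5824 = 0.4176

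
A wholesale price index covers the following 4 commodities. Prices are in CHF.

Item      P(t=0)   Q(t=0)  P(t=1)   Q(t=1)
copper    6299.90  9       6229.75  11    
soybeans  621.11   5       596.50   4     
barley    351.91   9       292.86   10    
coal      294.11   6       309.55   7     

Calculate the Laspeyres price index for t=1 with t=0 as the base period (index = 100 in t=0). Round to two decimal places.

98.16

Laspeyres price index uses base-period quantities as weights.
ΣP(t=1)·Q(t=0) = 6229.75×9 + 596.50×5 + 292.86×9 + 309.55×6 = 56067.75 + 2982.5 + 2635.74 + 1857.3 = 63543.29
ΣP(t=0)·Q(t=0) = 6299.90×9 + 621.11×5 + 351.91×9 + 294.11×6 = 56699.1 + 3105.55 + 3167.19 + 1764.66 = 64736.5
Index = 63543.29 / 64736.5 × 100 = 98.1568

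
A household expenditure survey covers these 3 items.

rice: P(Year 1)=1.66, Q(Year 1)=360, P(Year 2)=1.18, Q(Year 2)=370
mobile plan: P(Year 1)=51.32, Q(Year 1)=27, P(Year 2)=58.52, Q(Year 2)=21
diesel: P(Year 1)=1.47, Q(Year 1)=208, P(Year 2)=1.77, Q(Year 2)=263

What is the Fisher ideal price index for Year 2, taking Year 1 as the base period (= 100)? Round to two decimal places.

103.10

Laspeyres component (base-period weights):
ΣP(Year 2)Q(Year 1) = 1.18×360 + 58.52×27 + 1.77×208 = 424.8 + 1580.04 + 368.16 = 2373
ΣP(Year 1)Q(Year 1) = 1.66×360 + 51.32×27 + 1.47×208 = 597.6 + 1385.64 + 305.76 = 2289
L = 2373 / 2289 × 100 = 103.6697
Paasche component (current-period weights):
ΣP(Year 2)Q(Year 2) = 1.18×370 + 58.52×21 + 1.77×263 = 436.6 + 1228.92 + 465.51 = 2131.03
ΣP(Year 1)Q(Year 2) = 1.66×370 + 51.32×21 + 1.47×263 = 614.2 + 1077.72 + 386.61 = 2078.53
P = 2131.03 / 2078.53 × 100 = 102.5258
Fisher = √(L × P) = √(103.6697 × 102.5258) = 103.0962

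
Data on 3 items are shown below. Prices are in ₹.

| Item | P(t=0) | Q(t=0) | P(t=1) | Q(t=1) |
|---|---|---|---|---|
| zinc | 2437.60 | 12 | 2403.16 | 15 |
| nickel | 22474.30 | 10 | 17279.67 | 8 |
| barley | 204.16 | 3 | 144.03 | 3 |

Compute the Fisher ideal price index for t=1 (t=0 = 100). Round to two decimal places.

79.94

Laspeyres component (base-period weights):
ΣP(t=1)Q(t=0) = 2403.16×12 + 17279.67×10 + 144.03×3 = 28837.92 + 172796.7 + 432.09 = 202066.71
ΣP(t=0)Q(t=0) = 2437.60×12 + 22474.30×10 + 204.16×3 = 29251.2 + 224743 + 612.48 = 254606.68
L = 202066.71 / 254606.68 × 100 = 79.3643
Paasche component (current-period weights):
ΣP(t=1)Q(t=1) = 2403.16×15 + 17279.67×8 + 144.03×3 = 36047.4 + 138237.36 + 432.09 = 174716.85
ΣP(t=0)Q(t=1) = 2437.60×15 + 22474.30×8 + 204.16×3 = 36564 + 179794.4 + 612.48 = 216970.88
P = 174716.85 / 216970.88 × 100 = 80.5255
Fisher = √(L × P) = √(79.3643 × 80.5255) = 79.9428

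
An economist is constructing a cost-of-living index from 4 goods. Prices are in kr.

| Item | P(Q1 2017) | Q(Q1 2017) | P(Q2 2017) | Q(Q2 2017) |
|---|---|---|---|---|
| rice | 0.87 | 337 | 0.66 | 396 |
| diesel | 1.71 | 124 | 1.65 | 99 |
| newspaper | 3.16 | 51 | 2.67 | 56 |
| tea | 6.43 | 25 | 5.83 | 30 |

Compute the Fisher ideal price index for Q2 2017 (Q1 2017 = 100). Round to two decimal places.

Laspeyres component (base-period weights):
ΣP(Q2 2017)Q(Q1 2017) = 0.66×337 + 1.65×124 + 2.67×51 + 5.83×25 = 222.42 + 204.6 + 136.17 + 145.75 = 708.94
ΣP(Q1 2017)Q(Q1 2017) = 0.87×337 + 1.71×124 + 3.16×51 + 6.43×25 = 293.19 + 212.04 + 161.16 + 160.75 = 827.14
L = 708.94 / 827.14 × 100 = 85.7098
Paasche component (current-period weights):
ΣP(Q2 2017)Q(Q2 2017) = 0.66×396 + 1.65×99 + 2.67×56 + 5.83×30 = 261.36 + 163.35 + 149.52 + 174.9 = 749.13
ΣP(Q1 2017)Q(Q2 2017) = 0.87×396 + 1.71×99 + 3.16×56 + 6.43×30 = 344.52 + 169.29 + 176.96 + 192.9 = 883.67
P = 749.13 / 883.67 × 100 = 84.7749
Fisher = √(L × P) = √(85.7098 × 84.7749) = 85.2410

85.24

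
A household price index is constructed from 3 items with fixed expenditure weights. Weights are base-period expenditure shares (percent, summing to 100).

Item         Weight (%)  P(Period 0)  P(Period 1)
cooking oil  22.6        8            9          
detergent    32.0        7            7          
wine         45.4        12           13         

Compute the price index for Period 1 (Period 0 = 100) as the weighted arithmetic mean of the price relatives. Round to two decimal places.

106.61

cooking oil: 22.6 × (9/8) = 22.6 × 1.125000 = 25.4250
detergent: 32.0 × (7/7) = 32.0 × 1.000000 = 32.0000
wine: 45.4 × (13/12) = 45.4 × 1.083333 = 49.1833
Index = Σ wᵢ·(p₁ᵢ/p₀ᵢ) = 25.4250 + 32.0000 + 49.1833 = 106.6083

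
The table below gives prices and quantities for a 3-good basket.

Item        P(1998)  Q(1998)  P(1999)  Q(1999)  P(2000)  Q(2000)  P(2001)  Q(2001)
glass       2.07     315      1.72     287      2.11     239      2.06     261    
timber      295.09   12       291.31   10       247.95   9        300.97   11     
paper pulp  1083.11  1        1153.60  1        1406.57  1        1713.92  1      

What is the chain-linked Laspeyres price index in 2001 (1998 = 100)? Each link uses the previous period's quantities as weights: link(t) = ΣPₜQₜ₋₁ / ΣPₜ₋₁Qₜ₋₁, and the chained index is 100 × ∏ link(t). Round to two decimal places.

Link 1998→1999:
ΣP(1999)Q(1998) = 1.72×315 + 291.31×12 + 1153.60×1 = 541.8 + 3495.72 + 1153.6 = 5191.12
ΣP(1998)Q(1998) = 2.07×315 + 295.09×12 + 1083.11×1 = 652.05 + 3541.08 + 1083.11 = 5276.24
link = 5191.12/5276.24 = 0.983867
Link 1999→2000:
ΣP(2000)Q(1999) = 2.11×287 + 247.95×10 + 1406.57×1 = 605.57 + 2479.5 + 1406.57 = 4491.64
ΣP(1999)Q(1999) = 1.72×287 + 291.31×10 + 1153.60×1 = 493.64 + 2913.1 + 1153.6 = 4560.34
link = 4491.64/4560.34 = 0.984935
Link 2000→2001:
ΣP(2001)Q(2000) = 2.06×239 + 300.97×9 + 1713.92×1 = 492.34 + 2708.73 + 1713.92 = 4914.99
ΣP(2000)Q(2000) = 2.11×239 + 247.95×9 + 1406.57×1 = 504.29 + 2231.55 + 1406.57 = 4142.41
link = 4914.99/4142.41 = 1.186505
Chained index = 100 × 0.983867 × 0.984935 × 1.186505 = 114.9777

114.98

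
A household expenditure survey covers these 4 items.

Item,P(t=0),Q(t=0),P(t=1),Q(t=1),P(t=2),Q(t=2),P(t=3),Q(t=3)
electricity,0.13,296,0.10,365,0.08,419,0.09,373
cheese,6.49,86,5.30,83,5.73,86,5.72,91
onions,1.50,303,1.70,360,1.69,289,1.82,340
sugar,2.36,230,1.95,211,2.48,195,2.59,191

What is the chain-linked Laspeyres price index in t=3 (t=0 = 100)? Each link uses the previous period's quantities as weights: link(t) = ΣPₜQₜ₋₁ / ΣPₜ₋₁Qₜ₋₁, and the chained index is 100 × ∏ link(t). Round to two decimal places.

103.32

Link t=0→t=1:
ΣP(t=1)Q(t=0) = 0.10×296 + 5.30×86 + 1.70×303 + 1.95×230 = 29.6 + 455.8 + 515.1 + 448.5 = 1449
ΣP(t=0)Q(t=0) = 0.13×296 + 6.49×86 + 1.50×303 + 2.36×230 = 38.48 + 558.14 + 454.5 + 542.8 = 1593.92
link = 1449/1593.92 = 0.909080
Link t=1→t=2:
ΣP(t=2)Q(t=1) = 0.08×365 + 5.73×83 + 1.69×360 + 2.48×211 = 29.2 + 475.59 + 608.4 + 523.28 = 1636.47
ΣP(t=1)Q(t=1) = 0.10×365 + 5.30×83 + 1.70×360 + 1.95×211 = 36.5 + 439.9 + 612 + 411.45 = 1499.85
link = 1636.47/1499.85 = 1.091089
Link t=2→t=3:
ΣP(t=3)Q(t=2) = 0.09×419 + 5.72×86 + 1.82×289 + 2.59×195 = 37.71 + 491.92 + 525.98 + 505.05 = 1560.66
ΣP(t=2)Q(t=2) = 0.08×419 + 5.73×86 + 1.69×289 + 2.48×195 = 33.52 + 492.78 + 488.41 + 483.6 = 1498.31
link = 1560.66/1498.31 = 1.041614
Chained index = 100 × 0.909080 × 1.091089 × 1.041614 = 103.3163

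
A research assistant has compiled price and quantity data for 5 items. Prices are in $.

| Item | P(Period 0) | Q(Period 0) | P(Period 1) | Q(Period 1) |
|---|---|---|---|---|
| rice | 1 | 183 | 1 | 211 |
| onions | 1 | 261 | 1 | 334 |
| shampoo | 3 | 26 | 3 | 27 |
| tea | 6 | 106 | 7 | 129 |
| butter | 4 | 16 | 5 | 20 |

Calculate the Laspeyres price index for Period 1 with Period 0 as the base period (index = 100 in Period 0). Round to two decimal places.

Laspeyres price index uses base-period quantities as weights.
ΣP(Period 1)·Q(Period 0) = 1×183 + 1×261 + 3×26 + 7×106 + 5×16 = 183 + 261 + 78 + 742 + 80 = 1344
ΣP(Period 0)·Q(Period 0) = 1×183 + 1×261 + 3×26 + 6×106 + 4×16 = 183 + 261 + 78 + 636 + 64 = 1222
Index = 1344 / 1222 × 100 = 109.9836

109.98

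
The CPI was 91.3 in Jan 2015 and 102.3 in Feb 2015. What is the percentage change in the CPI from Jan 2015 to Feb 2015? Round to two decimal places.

Change = (102.3 − 91.3) / 91.3 × 100
       = 11.0 / 91.3 × 100 = 12.0482%

12.05%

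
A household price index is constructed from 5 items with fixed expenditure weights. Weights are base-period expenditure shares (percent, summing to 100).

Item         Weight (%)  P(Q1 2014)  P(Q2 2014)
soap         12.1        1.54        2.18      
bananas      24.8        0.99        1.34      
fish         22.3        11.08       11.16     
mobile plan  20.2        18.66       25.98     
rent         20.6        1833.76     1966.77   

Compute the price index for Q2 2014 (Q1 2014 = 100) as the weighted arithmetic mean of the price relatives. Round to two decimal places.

soap: 12.1 × (2.18/1.54) = 12.1 × 1.415584 = 17.1286
bananas: 24.8 × (1.34/0.99) = 24.8 × 1.353535 = 33.5677
fish: 22.3 × (11.16/11.08) = 22.3 × 1.007220 = 22.4610
mobile plan: 20.2 × (25.98/18.66) = 20.2 × 1.392283 = 28.1241
rent: 20.6 × (1966.77/1833.76) = 20.6 × 1.072534 = 22.0942
Index = Σ wᵢ·(p₁ᵢ/p₀ᵢ) = 17.1286 + 33.5677 + 22.4610 + 28.1241 + 22.0942 = 123.3756

123.38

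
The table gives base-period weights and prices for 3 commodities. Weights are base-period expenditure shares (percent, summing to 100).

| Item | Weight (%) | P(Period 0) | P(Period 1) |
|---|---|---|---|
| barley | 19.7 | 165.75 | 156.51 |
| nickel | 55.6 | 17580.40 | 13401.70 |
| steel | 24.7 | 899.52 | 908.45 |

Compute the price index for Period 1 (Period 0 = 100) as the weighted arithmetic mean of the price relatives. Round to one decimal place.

barley: 19.7 × (156.51/165.75) = 19.7 × 0.944253 = 18.6018
nickel: 55.6 × (13401.70/17580.40) = 55.6 × 0.762309 = 42.3844
steel: 24.7 × (908.45/899.52) = 24.7 × 1.009928 = 24.9452
Index = Σ wᵢ·(p₁ᵢ/p₀ᵢ) = 18.6018 + 42.3844 + 24.9452 = 85.9314

85.9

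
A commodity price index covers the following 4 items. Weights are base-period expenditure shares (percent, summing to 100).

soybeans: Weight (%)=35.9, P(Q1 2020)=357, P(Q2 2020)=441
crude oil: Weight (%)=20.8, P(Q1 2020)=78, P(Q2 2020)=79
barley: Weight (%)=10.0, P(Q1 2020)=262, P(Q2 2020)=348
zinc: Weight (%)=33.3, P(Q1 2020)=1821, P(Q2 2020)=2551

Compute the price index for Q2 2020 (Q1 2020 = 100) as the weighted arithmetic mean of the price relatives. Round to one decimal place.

soybeans: 35.9 × (441/357) = 35.9 × 1.235294 = 44.3471
crude oil: 20.8 × (79/78) = 20.8 × 1.012821 = 21.0667
barley: 10.0 × (348/262) = 10.0 × 1.328244 = 13.2824
zinc: 33.3 × (2551/1821) = 33.3 × 1.400879 = 46.6493
Index = Σ wᵢ·(p₁ᵢ/p₀ᵢ) = 44.3471 + 21.0667 + 13.2824 + 46.6493 = 125.3454

125.3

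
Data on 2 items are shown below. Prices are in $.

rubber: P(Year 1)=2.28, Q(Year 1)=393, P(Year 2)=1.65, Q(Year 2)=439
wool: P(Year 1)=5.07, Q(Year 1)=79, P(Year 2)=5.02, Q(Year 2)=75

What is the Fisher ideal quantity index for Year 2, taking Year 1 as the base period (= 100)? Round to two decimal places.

Laspeyres component (base-period weights):
ΣP(Year 1)Q(Year 2) = 2.28×439 + 5.07×75 = 1000.92 + 380.25 = 1381.17
ΣP(Year 1)Q(Year 1) = 2.28×393 + 5.07×79 = 896.04 + 400.53 = 1296.57
L = 1381.17 / 1296.57 × 100 = 106.5249
Paasche component (current-period weights):
ΣP(Year 2)Q(Year 2) = 1.65×439 + 5.02×75 = 724.35 + 376.5 = 1100.85
ΣP(Year 2)Q(Year 1) = 1.65×393 + 5.02×79 = 648.45 + 396.58 = 1045.03
P = 1100.85 / 1045.03 × 100 = 105.3415
Fisher = √(L × P) = √(106.5249 × 105.3415) = 105.9315

105.93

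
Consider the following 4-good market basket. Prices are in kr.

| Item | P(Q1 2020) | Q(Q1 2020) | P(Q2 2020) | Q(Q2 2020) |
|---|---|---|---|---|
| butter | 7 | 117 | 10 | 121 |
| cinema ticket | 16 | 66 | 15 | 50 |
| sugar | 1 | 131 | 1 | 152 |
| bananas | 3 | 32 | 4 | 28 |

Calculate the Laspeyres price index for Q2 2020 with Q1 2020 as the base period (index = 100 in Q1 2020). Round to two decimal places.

Laspeyres price index uses base-period quantities as weights.
ΣP(Q2 2020)·Q(Q1 2020) = 10×117 + 15×66 + 1×131 + 4×32 = 1170 + 990 + 131 + 128 = 2419
ΣP(Q1 2020)·Q(Q1 2020) = 7×117 + 16×66 + 1×131 + 3×32 = 819 + 1056 + 131 + 96 = 2102
Index = 2419 / 2102 × 100 = 115.0809

115.08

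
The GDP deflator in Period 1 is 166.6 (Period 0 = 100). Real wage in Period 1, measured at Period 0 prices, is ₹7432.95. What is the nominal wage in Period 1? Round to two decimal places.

Nominal = Real × (Index/100) = 7432.95 × (166.6/100)
        = 7432.95 × 1.666 = 12383.2947

12383.29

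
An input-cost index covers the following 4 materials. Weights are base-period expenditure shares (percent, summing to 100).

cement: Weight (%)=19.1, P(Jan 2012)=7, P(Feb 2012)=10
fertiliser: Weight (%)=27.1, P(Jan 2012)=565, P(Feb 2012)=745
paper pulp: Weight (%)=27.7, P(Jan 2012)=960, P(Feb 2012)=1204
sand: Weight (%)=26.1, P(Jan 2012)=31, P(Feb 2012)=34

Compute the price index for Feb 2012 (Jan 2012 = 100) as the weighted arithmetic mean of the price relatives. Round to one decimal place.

126.4

cement: 19.1 × (10/7) = 19.1 × 1.428571 = 27.2857
fertiliser: 27.1 × (745/565) = 27.1 × 1.318584 = 35.7336
paper pulp: 27.7 × (1204/960) = 27.7 × 1.254167 = 34.7404
sand: 26.1 × (34/31) = 26.1 × 1.096774 = 28.6258
Index = Σ wᵢ·(p₁ᵢ/p₀ᵢ) = 27.2857 + 35.7336 + 34.7404 + 28.6258 = 126.3856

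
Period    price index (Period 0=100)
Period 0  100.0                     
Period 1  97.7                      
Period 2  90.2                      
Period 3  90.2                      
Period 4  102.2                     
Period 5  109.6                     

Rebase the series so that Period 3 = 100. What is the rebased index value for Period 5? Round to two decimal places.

121.51

Rebased(Period 5) = 109.6 / 90.2 × 100 = 121.5078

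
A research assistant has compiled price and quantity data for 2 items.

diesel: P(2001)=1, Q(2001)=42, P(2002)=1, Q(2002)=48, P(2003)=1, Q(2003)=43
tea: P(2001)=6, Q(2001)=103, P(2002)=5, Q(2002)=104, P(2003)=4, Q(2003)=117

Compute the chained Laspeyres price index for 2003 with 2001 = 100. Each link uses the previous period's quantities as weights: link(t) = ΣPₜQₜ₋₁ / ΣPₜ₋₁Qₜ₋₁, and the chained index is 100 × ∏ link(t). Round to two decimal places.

Link 2001→2002:
ΣP(2002)Q(2001) = 1×42 + 5×103 = 42 + 515 = 557
ΣP(2001)Q(2001) = 1×42 + 6×103 = 42 + 618 = 660
link = 557/660 = 0.843939
Link 2002→2003:
ΣP(2003)Q(2002) = 1×48 + 4×104 = 48 + 416 = 464
ΣP(2002)Q(2002) = 1×48 + 5×104 = 48 + 520 = 568
link = 464/568 = 0.816901
Chained index = 100 × 0.843939 × 0.816901 = 68.9415

68.94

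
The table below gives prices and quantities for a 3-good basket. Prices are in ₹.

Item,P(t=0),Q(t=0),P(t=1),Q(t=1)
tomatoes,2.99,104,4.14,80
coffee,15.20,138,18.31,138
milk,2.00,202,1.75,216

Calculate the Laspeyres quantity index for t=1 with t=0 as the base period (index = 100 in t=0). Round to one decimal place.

98.4

Laspeyres quantity index uses base-period prices as weights.
ΣP(t=0)·Q(t=1) = 2.99×80 + 15.20×138 + 2.00×216 = 239.2 + 2097.6 + 432 = 2768.8
ΣP(t=0)·Q(t=0) = 2.99×104 + 15.20×138 + 2.00×202 = 310.96 + 2097.6 + 404 = 2812.56
Index = 2768.8 / 2812.56 × 100 = 98.4441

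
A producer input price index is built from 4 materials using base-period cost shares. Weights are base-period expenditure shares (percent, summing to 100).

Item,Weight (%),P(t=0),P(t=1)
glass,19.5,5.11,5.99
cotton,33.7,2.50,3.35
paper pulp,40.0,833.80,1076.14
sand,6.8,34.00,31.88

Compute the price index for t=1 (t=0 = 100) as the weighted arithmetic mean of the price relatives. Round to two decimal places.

glass: 19.5 × (5.99/5.11) = 19.5 × 1.172211 = 22.8581
cotton: 33.7 × (3.35/2.50) = 33.7 × 1.340000 = 45.1580
paper pulp: 40.0 × (1076.14/833.80) = 40.0 × 1.290645 = 51.6258
sand: 6.8 × (31.88/34.00) = 6.8 × 0.937647 = 6.3760
Index = Σ wᵢ·(p₁ᵢ/p₀ᵢ) = 22.8581 + 45.1580 + 51.6258 + 6.3760 = 126.0179

126.02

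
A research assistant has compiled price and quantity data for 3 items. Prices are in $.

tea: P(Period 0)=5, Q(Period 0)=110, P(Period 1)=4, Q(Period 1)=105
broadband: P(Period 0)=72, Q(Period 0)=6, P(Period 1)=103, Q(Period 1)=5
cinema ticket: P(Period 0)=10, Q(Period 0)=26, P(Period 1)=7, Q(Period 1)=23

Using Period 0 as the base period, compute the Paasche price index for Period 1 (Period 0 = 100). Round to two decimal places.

Paasche price index uses current-period quantities as weights.
ΣP(Period 1)·Q(Period 1) = 4×105 + 103×5 + 7×23 = 420 + 515 + 161 = 1096
ΣP(Period 0)·Q(Period 1) = 5×105 + 72×5 + 10×23 = 525 + 360 + 230 = 1115
Index = 1096 / 1115 × 100 = 98.2960

98.30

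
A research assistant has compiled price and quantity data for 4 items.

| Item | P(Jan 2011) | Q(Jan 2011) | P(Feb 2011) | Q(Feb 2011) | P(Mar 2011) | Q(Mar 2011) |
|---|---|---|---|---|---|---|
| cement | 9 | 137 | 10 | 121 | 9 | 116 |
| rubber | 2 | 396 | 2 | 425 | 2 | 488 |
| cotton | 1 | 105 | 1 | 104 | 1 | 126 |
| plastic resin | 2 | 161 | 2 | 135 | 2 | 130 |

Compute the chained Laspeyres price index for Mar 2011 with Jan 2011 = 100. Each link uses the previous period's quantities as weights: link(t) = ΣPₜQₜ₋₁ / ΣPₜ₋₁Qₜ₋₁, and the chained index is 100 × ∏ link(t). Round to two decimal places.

100.34

Link Jan 2011→Feb 2011:
ΣP(Feb 2011)Q(Jan 2011) = 10×137 + 2×396 + 1×105 + 2×161 = 1370 + 792 + 105 + 322 = 2589
ΣP(Jan 2011)Q(Jan 2011) = 9×137 + 2×396 + 1×105 + 2×161 = 1233 + 792 + 105 + 322 = 2452
link = 2589/2452 = 1.055873
Link Feb 2011→Mar 2011:
ΣP(Mar 2011)Q(Feb 2011) = 9×121 + 2×425 + 1×104 + 2×135 = 1089 + 850 + 104 + 270 = 2313
ΣP(Feb 2011)Q(Feb 2011) = 10×121 + 2×425 + 1×104 + 2×135 = 1210 + 850 + 104 + 270 = 2434
link = 2313/2434 = 0.950288
Chained index = 100 × 1.055873 × 0.950288 = 100.3383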